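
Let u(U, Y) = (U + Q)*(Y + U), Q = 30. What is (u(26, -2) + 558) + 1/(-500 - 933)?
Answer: 2725565/1433 ≈ 1902.0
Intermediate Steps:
u(U, Y) = (30 + U)*(U + Y) (u(U, Y) = (U + 30)*(Y + U) = (30 + U)*(U + Y))
(u(26, -2) + 558) + 1/(-500 - 933) = ((26² + 30*26 + 30*(-2) + 26*(-2)) + 558) + 1/(-500 - 933) = ((676 + 780 - 60 - 52) + 558) + 1/(-1433) = (1344 + 558) - 1/1433 = 1902 - 1/1433 = 2725565/1433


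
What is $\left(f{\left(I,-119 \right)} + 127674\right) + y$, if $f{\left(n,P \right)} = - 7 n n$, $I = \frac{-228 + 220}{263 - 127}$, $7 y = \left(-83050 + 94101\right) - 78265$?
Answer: $\frac{34122801}{289} \approx 1.1807 \cdot 10^{5}$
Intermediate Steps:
$y = -9602$ ($y = \frac{\left(-83050 + 94101\right) - 78265}{7} = \frac{11051 - 78265}{7} = \frac{1}{7} \left(-67214\right) = -9602$)
$I = - \frac{1}{17}$ ($I = - \frac{8}{136} = \left(-8\right) \frac{1}{136} = - \frac{1}{17} \approx -0.058824$)
$f{\left(n,P \right)} = - 7 n^{2}$
$\left(f{\left(I,-119 \right)} + 127674\right) + y = \left(- 7 \left(- \frac{1}{17}\right)^{2} + 127674\right) - 9602 = \left(\left(-7\right) \frac{1}{289} + 127674\right) - 9602 = \left(- \frac{7}{289} + 127674\right) - 9602 = \frac{36897779}{289} - 9602 = \frac{34122801}{289}$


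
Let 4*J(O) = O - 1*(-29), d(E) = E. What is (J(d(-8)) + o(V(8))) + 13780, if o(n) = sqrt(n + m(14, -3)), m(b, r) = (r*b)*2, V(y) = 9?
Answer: 55141/4 + 5*I*sqrt(3) ≈ 13785.0 + 8.6602*I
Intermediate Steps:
J(O) = 29/4 + O/4 (J(O) = (O - 1*(-29))/4 = (O + 29)/4 = (29 + O)/4 = 29/4 + O/4)
m(b, r) = 2*b*r (m(b, r) = (b*r)*2 = 2*b*r)
o(n) = sqrt(-84 + n) (o(n) = sqrt(n + 2*14*(-3)) = sqrt(n - 84) = sqrt(-84 + n))
(J(d(-8)) + o(V(8))) + 13780 = ((29/4 + (1/4)*(-8)) + sqrt(-84 + 9)) + 13780 = ((29/4 - 2) + sqrt(-75)) + 13780 = (21/4 + 5*I*sqrt(3)) + 13780 = 55141/4 + 5*I*sqrt(3)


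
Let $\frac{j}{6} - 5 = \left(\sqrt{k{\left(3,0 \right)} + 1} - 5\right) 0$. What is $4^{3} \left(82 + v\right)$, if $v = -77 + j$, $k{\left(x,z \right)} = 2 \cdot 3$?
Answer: $2240$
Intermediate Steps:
$k{\left(x,z \right)} = 6$
$j = 30$ ($j = 30 + 6 \left(\sqrt{6 + 1} - 5\right) 0 = 30 + 6 \left(\sqrt{7} - 5\right) 0 = 30 + 6 \left(-5 + \sqrt{7}\right) 0 = 30 + 6 \cdot 0 = 30 + 0 = 30$)
$v = -47$ ($v = -77 + 30 = -47$)
$4^{3} \left(82 + v\right) = 4^{3} \left(82 - 47\right) = 64 \cdot 35 = 2240$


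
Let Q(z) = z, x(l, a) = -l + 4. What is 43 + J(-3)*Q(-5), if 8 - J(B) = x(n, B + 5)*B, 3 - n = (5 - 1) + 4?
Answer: -132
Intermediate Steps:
n = -5 (n = 3 - ((5 - 1) + 4) = 3 - (4 + 4) = 3 - 1*8 = 3 - 8 = -5)
x(l, a) = 4 - l
J(B) = 8 - 9*B (J(B) = 8 - (4 - 1*(-5))*B = 8 - (4 + 5)*B = 8 - 9*B)
43 + J(-3)*Q(-5) = 43 + (8 - 9*(-3))*(-5) = 43 + (8 + 27)*(-5) = 43 + 35*(-5) = 43 - 175 = -132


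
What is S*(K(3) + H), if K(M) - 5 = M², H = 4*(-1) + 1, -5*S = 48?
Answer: -528/5 ≈ -105.60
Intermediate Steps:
S = -48/5 (S = -⅕*48 = -48/5 ≈ -9.6000)
H = -3 (H = -4 + 1 = -3)
K(M) = 5 + M²
S*(K(3) + H) = -48*((5 + 3²) - 3)/5 = -48*((5 + 9) - 3)/5 = -48*(14 - 3)/5 = -48/5*11 = -528/5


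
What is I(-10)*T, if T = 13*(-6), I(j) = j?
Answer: 780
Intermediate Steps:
T = -78
I(-10)*T = -10*(-78) = 780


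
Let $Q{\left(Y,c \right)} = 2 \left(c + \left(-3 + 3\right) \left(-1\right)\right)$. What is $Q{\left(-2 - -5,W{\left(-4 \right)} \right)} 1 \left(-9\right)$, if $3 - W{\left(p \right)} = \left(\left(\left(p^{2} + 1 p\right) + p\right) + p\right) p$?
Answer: $-342$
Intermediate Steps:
$W{\left(p \right)} = 3 - p \left(p^{2} + 3 p\right)$ ($W{\left(p \right)} = 3 - \left(\left(\left(p^{2} + 1 p\right) + p\right) + p\right) p = 3 - \left(\left(\left(p^{2} + p\right) + p\right) + p\right) p = 3 - \left(\left(\left(p + p^{2}\right) + p\right) + p\right) p = 3 - \left(\left(p^{2} + 2 p\right) + p\right) p = 3 - \left(p^{2} + 3 p\right) p = 3 - p \left(p^{2} + 3 p\right)$)
$Q{\left(Y,c \right)} = 2 c$ ($Q{\left(Y,c \right)} = 2 \left(c + 0 \left(-1\right)\right) = 2 \left(c + 0\right) = 2 c$)
$Q{\left(-2 - -5,W{\left(-4 \right)} \right)} 1 \left(-9\right) = 2 \left(3 - \left(-4\right)^{3} - 3 \left(-4\right)^{2}\right) 1 \left(-9\right) = 2 \left(3 - -64 - 48\right) 1 \left(-9\right) = 2 \left(3 + 64 - 48\right) 1 \left(-9\right) = 2 \cdot 19 \cdot 1 \left(-9\right) = 38 \cdot 1 \left(-9\right) = 38 \left(-9\right) = -342$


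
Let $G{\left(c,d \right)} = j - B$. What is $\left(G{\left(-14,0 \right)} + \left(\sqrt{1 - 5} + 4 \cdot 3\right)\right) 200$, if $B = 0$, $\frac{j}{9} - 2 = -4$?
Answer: $-1200 + 400 i \approx -1200.0 + 400.0 i$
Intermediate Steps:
$j = -18$ ($j = 18 + 9 \left(-4\right) = 18 - 36 = -18$)
$G{\left(c,d \right)} = -18$ ($G{\left(c,d \right)} = -18 - 0 = -18 + 0 = -18$)
$\left(G{\left(-14,0 \right)} + \left(\sqrt{1 - 5} + 4 \cdot 3\right)\right) 200 = \left(-18 + \left(\sqrt{1 - 5} + 4 \cdot 3\right)\right) 200 = \left(-18 + \left(\sqrt{-4} + 12\right)\right) 200 = \left(-18 + \left(2 i + 12\right)\right) 200 = \left(-18 + \left(12 + 2 i\right)\right) 200 = \left(-6 + 2 i\right) 200 = -1200 + 400 i$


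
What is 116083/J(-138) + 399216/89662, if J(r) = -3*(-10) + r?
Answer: -5182559309/4841748 ≈ -1070.4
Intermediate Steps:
J(r) = 30 + r
116083/J(-138) + 399216/89662 = 116083/(30 - 138) + 399216/89662 = 116083/(-108) + 399216*(1/89662) = 116083*(-1/108) + 199608/44831 = -116083/108 + 199608/44831 = -5182559309/4841748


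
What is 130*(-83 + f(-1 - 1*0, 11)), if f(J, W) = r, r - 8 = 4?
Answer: -9230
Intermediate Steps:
r = 12 (r = 8 + 4 = 12)
f(J, W) = 12
130*(-83 + f(-1 - 1*0, 11)) = 130*(-83 + 12) = 130*(-71) = -9230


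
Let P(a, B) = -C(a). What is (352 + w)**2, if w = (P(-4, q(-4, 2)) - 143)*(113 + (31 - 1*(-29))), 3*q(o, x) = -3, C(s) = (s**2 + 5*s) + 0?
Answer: 561453025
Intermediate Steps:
C(s) = s**2 + 5*s
q(o, x) = -1 (q(o, x) = (1/3)*(-3) = -1)
P(a, B) = -a*(5 + a)
w = -24047 (w = (-1*(-4)*(5 - 4) - 143)*(113 + (31 - 1*(-29))) = (-1*(-4)*1 - 143)*(113 + (31 + 29)) = (4 - 143)*(113 + 60) = -139*173 = -24047)
(352 + w)**2 = (352 - 24047)**2 = (-23695)**2 = 561453025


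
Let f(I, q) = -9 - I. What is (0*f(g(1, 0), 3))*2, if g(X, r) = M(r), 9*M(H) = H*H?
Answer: 0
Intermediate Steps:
M(H) = H²/9 (M(H) = (H*H)/9 = H²/9)
g(X, r) = r²/9
(0*f(g(1, 0), 3))*2 = (0*(-9 - 0²/9))*2 = (0*(-9 - 0/9))*2 = (0*(-9 - 1*0))*2 = (0*(-9 + 0))*2 = (0*(-9))*2 = 0*2 = 0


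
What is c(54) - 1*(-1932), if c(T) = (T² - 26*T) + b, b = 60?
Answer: 3504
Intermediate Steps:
c(T) = 60 + T² - 26*T (c(T) = (T² - 26*T) + 60 = 60 + T² - 26*T)
c(54) - 1*(-1932) = (60 + 54² - 26*54) - 1*(-1932) = (60 + 2916 - 1404) + 1932 = 1572 + 1932 = 3504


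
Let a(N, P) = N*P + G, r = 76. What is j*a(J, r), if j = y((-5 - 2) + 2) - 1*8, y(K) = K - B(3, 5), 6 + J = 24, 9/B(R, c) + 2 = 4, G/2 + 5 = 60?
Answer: -25865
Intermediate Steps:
G = 110 (G = -10 + 2*60 = -10 + 120 = 110)
B(R, c) = 9/2 (B(R, c) = 9/(-2 + 4) = 9/2)
J = 18 (J = -6 + 24 = 18)
y(K) = -9/2 + K (y(K) = K - 1*9/2 = K - 9/2 = -9/2 + K)
a(N, P) = 110 + N*P (a(N, P) = N*P + 110 = 110 + N*P)
j = -35/2 (j = (-9/2 + ((-5 - 2) + 2)) - 1*8 = (-9/2 + (-7 + 2)) - 8 = (-9/2 - 5) - 8 = -19/2 - 8 = -35/2 ≈ -17.500)
j*a(J, r) = -35*(110 + 18*76)/2 = -35*(110 + 1368)/2 = -35/2*1478 = -25865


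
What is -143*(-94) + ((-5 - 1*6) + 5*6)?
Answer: 13461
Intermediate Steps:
-143*(-94) + ((-5 - 1*6) + 5*6) = 13442 + ((-5 - 6) + 30) = 13442 + (-11 + 30) = 13442 + 19 = 13461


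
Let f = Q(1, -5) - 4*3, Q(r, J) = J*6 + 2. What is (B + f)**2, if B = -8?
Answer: 2304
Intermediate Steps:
Q(r, J) = 2 + 6*J (Q(r, J) = 6*J + 2 = 2 + 6*J)
f = -40 (f = (2 + 6*(-5)) - 4*3 = (2 - 30) - 12 = -28 - 12 = -40)
(B + f)**2 = (-8 - 40)**2 = (-48)**2 = 2304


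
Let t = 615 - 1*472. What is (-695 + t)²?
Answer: 304704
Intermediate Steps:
t = 143 (t = 615 - 472 = 143)
(-695 + t)² = (-695 + 143)² = (-552)² = 304704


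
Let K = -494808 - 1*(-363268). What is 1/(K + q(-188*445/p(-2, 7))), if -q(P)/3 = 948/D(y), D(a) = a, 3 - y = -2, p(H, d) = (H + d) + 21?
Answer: -5/660544 ≈ -7.5695e-6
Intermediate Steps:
p(H, d) = 21 + H + d
y = 5 (y = 3 - 1*(-2) = 3 + 2 = 5)
K = -131540 (K = -494808 + 363268 = -131540)
q(P) = -2844/5
1/(K + q(-188*445/p(-2, 7))) = 1/(-131540 - 2844/5) = 1/(-660544/5) = -5/660544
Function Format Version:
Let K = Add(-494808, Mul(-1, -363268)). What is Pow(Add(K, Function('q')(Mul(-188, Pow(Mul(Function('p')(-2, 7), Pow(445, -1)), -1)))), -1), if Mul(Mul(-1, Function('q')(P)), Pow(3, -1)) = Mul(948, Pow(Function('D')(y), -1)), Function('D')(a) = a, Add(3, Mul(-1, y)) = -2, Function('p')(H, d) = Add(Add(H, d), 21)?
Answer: Rational(-5, 660544) ≈ -7.5695e-6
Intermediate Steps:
Function('p')(H, d) = Add(21, H, d)
y = 5 (y = Add(3, Mul(-1, -2)) = Add(3, 2) = 5)
K = -131540 (K = Add(-494808, 363268) = -131540)
Function('q')(P) = Rational(-2844, 5) (Function('q')(P) = Mul(-3, Mul(948, Pow(5, -1))) = Mul(-3, Mul(948, Rational(1, 5))) = Mul(-3, Rational(948, 5)) = Rational(-2844, 5))
Pow(Add(K, Function('q')(Mul(-188, Pow(Mul(Function('p')(-2, 7), Pow(445, -1)), -1)))), -1) = Pow(Add(-131540, Rational(-2844, 5)), -1) = Pow(Rational(-660544, 5), -1) = Rational(-5, 660544)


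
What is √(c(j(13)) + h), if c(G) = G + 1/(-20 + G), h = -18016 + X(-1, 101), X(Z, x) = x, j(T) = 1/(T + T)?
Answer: I*√3262109283498/13494 ≈ 133.85*I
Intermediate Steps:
j(T) = 1/(2*T)
h = -17915 (h = -18016 + 101 = -17915)
√(c(j(13)) + h) = √((1 + ((½)/13)² - 10/13)/(-20 + (½)/13) - 17915) = √((1 + ((½)*(1/13))² - 10/13)/(-20 + (½)*(1/13)) - 17915) = √((1 + (1/26)² - 20*1/26)/(-20 + 1/26) - 17915) = √((1 + 1/676 - 10/13)/(-519/26) - 17915) = √(-26/519*157/676 - 17915) = √(-157/13494 - 17915) = √(-241745167/13494) = I*√3262109283498/13494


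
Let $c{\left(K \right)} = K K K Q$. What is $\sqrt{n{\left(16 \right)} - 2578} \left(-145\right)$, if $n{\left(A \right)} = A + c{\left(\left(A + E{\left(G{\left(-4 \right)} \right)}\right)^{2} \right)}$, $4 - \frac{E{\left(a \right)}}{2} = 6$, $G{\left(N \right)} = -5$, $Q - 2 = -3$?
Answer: $- 145 i \sqrt{2988546} \approx - 2.5067 \cdot 10^{5} i$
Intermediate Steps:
$Q = -1$ ($Q = 2 - 3 = -1$)
$E{\left(a \right)} = -4$ ($E{\left(a \right)} = 8 - 12 = -4$)
$c{\left(K \right)} = - K^{3}$ ($c{\left(K \right)} = K K K \left(-1\right) = K^{2} K \left(-1\right) = K^{3} \left(-1\right) = - K^{3}$)
$n{\left(A \right)} = A - \left(-4 + A\right)^{6}$ ($n{\left(A \right)} = A - \left(\left(A - 4\right)^{2}\right)^{3} = A - \left(\left(-4 + A\right)^{2}\right)^{3} = A - \left(-4 + A\right)^{6}$)
$\sqrt{n{\left(16 \right)} - 2578} \left(-145\right) = \sqrt{\left(16 - \left(-4 + 16\right)^{6}\right) - 2578} \left(-145\right) = \sqrt{\left(16 - 12^{6}\right) - 2578} \left(-145\right) = \sqrt{\left(16 - 2985984\right) - 2578} \left(-145\right) = \sqrt{-2985968 - 2578} \left(-145\right) = \sqrt{-2988546} \left(-145\right) = i \sqrt{2988546} \left(-145\right) = - 145 i \sqrt{2988546}$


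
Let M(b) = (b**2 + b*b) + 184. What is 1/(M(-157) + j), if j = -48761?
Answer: 1/721 ≈ 0.0013870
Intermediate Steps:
M(b) = 184 + 2*b**2 (M(b) = (b**2 + b**2) + 184 = 2*b**2 + 184 = 184 + 2*b**2)
1/(M(-157) + j) = 1/((184 + 2*(-157)**2) - 48761) = 1/((184 + 2*24649) - 48761) = 1/((184 + 49298) - 48761) = 1/(49482 - 48761) = 1/721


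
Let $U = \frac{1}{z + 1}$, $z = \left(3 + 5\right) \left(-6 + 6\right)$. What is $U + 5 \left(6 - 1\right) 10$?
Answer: $251$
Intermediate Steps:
$z = 0$ ($z = 8 \cdot 0 = 0$)
$U = 1$ ($U = \frac{1}{0 + 1} = 1^{-1} = 1$)
$U + 5 \left(6 - 1\right) 10 = 1 + 5 \left(6 - 1\right) 10 = 1 + 5 \cdot 5 \cdot 10 = 1 + 25 \cdot 10 = 1 + 250 = 251$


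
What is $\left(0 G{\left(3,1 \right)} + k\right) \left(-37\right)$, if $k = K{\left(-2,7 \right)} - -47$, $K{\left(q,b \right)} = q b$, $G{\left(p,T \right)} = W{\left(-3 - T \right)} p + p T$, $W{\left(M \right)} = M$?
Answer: $-1221$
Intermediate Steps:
$G{\left(p,T \right)} = T p + p \left(-3 - T\right)$ ($G{\left(p,T \right)} = \left(-3 - T\right) p + p T = p \left(-3 - T\right) + T p = T p + p \left(-3 - T\right)$)
$K{\left(q,b \right)} = b q$
$k = 33$ ($k = 7 \left(-2\right) - -47 = -14 + 47 = 33$)
$\left(0 G{\left(3,1 \right)} + k\right) \left(-37\right) = \left(0 \left(\left(-3\right) 3\right) + 33\right) \left(-37\right) = \left(0 \left(-9\right) + 33\right) \left(-37\right) = \left(0 + 33\right) \left(-37\right) = 33 \left(-37\right) = -1221$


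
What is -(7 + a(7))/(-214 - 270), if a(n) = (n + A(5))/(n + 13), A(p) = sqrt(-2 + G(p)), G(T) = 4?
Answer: 147/9680 + sqrt(2)/9680 ≈ 0.015332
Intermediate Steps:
A(p) = sqrt(2) (A(p) = sqrt(-2 + 4) = sqrt(2))
a(n) = (n + sqrt(2))/(13 + n) (a(n) = (n + sqrt(2))/(n + 13) = (n + sqrt(2))/(13 + n))
-(7 + a(7))/(-214 - 270) = -(7 + (7 + sqrt(2))/(13 + 7))/(-214 - 270) = -(7 + (7 + sqrt(2))/20)/(-484) = -(7 + (7 + sqrt(2))/20)*(-1)/484 = -(7 + (7/20 + sqrt(2)/20))*(-1)/484 = -(147/20 + sqrt(2)/20)*(-1)/484 = -(-147/9680 - sqrt(2)/9680) = 147/9680 + sqrt(2)/9680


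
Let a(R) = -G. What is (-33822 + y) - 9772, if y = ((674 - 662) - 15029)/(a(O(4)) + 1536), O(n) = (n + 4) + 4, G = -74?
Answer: -70201357/1610 ≈ -43603.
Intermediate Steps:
O(n) = 8 + n (O(n) = (4 + n) + 4 = 8 + n)
a(R) = 74 (a(R) = -1*(-74) = 74)
y = -15017/1610 (y = ((674 - 662) - 15029)/(74 + 1536) = (12 - 15029)/1610 = -15017*1/1610 = -15017/1610 ≈ -9.3273)
(-33822 + y) - 9772 = (-33822 - 15017/1610) - 9772 = -54468437/1610 - 9772 = -70201357/1610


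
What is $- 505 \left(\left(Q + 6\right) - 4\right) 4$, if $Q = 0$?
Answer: $-4040$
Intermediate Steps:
$- 505 \left(\left(Q + 6\right) - 4\right) 4 = - 505 \left(\left(0 + 6\right) - 4\right) 4 = - 505 \left(6 - 4\right) 4 = - 505 \cdot 2 \cdot 4 = \left(-505\right) 8 = -4040$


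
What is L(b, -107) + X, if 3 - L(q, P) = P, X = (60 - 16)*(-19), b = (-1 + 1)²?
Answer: -726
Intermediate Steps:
b = 0 (b = 0² = 0)
X = -836 (X = 44*(-19) = -836)
L(q, P) = 3 - P
L(b, -107) + X = (3 - 1*(-107)) - 836 = (3 + 107) - 836 = 110 - 836 = -726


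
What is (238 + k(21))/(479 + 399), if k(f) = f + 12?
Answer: 271/878 ≈ 0.30866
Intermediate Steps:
k(f) = 12 + f
(238 + k(21))/(479 + 399) = (238 + (12 + 21))/(479 + 399) = (238 + 33)/878 = 271*(1/878) = 271/878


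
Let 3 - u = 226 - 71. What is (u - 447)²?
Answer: 358801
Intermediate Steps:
u = -152 (u = 3 - (226 - 71) = 3 - 1*155 = 3 - 155 = -152)
(u - 447)² = (-152 - 447)² = (-599)² = 358801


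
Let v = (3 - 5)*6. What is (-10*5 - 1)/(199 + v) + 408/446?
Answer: 1575/2453 ≈ 0.64207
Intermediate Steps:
v = -12 (v = -2*6 = -12)
(-10*5 - 1)/(199 + v) + 408/446 = (-10*5 - 1)/(199 - 12) + 408/446 = (-50 - 1)/187 + 408*(1/446) = -51*1/187 + 204/223 = -3/11 + 204/223 = 1575/2453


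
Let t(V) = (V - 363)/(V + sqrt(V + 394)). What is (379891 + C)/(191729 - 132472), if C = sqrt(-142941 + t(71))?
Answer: 379891/59257 + sqrt(-10149103 - 142941*sqrt(465))/(59257*sqrt(71 + sqrt(465))) ≈ 6.4109 + 0.0063803*I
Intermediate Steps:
t(V) = (-363 + V)/(V + sqrt(394 + V))
C = sqrt(-142941 - 292/(71 + sqrt(465))) (C = sqrt(-142941 + (-363 + 71)/(71 + sqrt(394 + 71))) = sqrt(-142941 - 292/(71 + sqrt(465))) ≈ 378.08*I)
(379891 + C)/(191729 - 132472) = (379891 + sqrt(-10149103 - 142941*sqrt(465))/sqrt(71 + sqrt(465)))/(191729 - 132472) = (379891 + sqrt(-10149103 - 142941*sqrt(465))/sqrt(71 + sqrt(465)))/59257 = (379891 + sqrt(-10149103 - 142941*sqrt(465))/sqrt(71 + sqrt(465)))*(1/59257) = 379891/59257 + sqrt(-10149103 - 142941*sqrt(465))/(59257*sqrt(71 + sqrt(465)))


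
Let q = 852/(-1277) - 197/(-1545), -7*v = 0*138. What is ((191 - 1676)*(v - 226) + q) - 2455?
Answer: 657302089804/1972965 ≈ 3.3315e+5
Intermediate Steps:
v = 0 (v = -0*138 = -1/7*0 = 0)
q = -1064771/1972965 (q = 852*(-1/1277) - 197*(-1/1545) = -852/1277 + 197/1545 = -1064771/1972965 ≈ -0.53968)
((191 - 1676)*(v - 226) + q) - 2455 = ((191 - 1676)*(0 - 226) - 1064771/1972965) - 2455 = (-1485*(-226) - 1064771/1972965) - 2455 = (335610 - 1064771/1972965) - 2455 = 662145718879/1972965 - 2455 = 657302089804/1972965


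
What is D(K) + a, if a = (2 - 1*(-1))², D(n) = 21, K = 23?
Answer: 30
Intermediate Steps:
a = 9 (a = (2 + 1)² = 3² = 9)
D(K) + a = 21 + 9 = 30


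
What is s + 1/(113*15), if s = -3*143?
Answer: -727154/1695 ≈ -429.00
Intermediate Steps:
s = -429
s + 1/(113*15) = -429 + 1/(113*15) = -429 + 1/1695 = -727154/1695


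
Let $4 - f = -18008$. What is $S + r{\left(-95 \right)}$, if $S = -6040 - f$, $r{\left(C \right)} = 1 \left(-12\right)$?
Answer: $-24064$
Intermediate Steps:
$f = 18012$ ($f = 4 - -18008 = 4 + 18008 = 18012$)
$r{\left(C \right)} = -12$
$S = -24052$ ($S = -6040 - 18012 = -24052$)
$S + r{\left(-95 \right)} = -24052 - 12 = -24064$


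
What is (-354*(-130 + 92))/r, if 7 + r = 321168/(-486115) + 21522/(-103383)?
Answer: -32192575038540/18831317509 ≈ -1709.5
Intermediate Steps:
r = -18831317509/2393144145 (r = -7 + (321168/(-486115) + 21522/(-103383)) = -7 + (321168*(-1/486115) + 21522*(-1/103383)) = -7 + (-321168/486115 - 7174/34461) = -7 - 2079308494/2393144145 = -18831317509/2393144145 ≈ -7.8689)
(-354*(-130 + 92))/r = (-354*(-130 + 92))/(-18831317509/2393144145) = -354*(-38)*(-2393144145/18831317509) = 13452*(-2393144145/18831317509) = -32192575038540/18831317509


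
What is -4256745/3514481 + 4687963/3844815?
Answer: 109359865028/13512529266015 ≈ 0.0080932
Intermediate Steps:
-4256745/3514481 + 4687963/3844815 = 109359865028/13512529266015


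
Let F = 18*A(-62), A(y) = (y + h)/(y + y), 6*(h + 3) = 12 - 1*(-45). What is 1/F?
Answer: 124/999 ≈ 0.12412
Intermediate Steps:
h = 13/2 (h = -3 + (12 - 1*(-45))/6 = -3 + (12 + 45)/6 = -3 + (1/6)*57 = -3 + 19/2 = 13/2 ≈ 6.5000)
A(y) = (13/2 + y)/(2*y) (A(y) = (y + 13/2)/(y + y) = (13/2 + y)/((2*y)) = (13/2 + y)*(1/(2*y)) = (13/2 + y)/(2*y))
F = 999/124 (F = 18*((1/4)*(13 + 2*(-62))/(-62)) = 18*((1/4)*(-1/62)*(13 - 124)) = 18*((1/4)*(-1/62)*(-111)) = 18*(111/248) = 999/124 ≈ 8.0565)
1/F = 1/(999/124) = 124/999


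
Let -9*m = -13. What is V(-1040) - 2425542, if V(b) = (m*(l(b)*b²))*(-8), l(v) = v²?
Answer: -121665312069878/9 ≈ -1.3518e+13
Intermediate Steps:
m = 13/9 (m = -⅑*(-13) = 13/9 ≈ 1.4444)
V(b) = -104*b⁴/9 (V(b) = (13*(b²*b²)/9)*(-8) = (13*b⁴/9)*(-8) = -104*b⁴/9)
V(-1040) - 2425542 = -104/9*(-1040)⁴ - 2425542 = -104/9*1169858560000 - 2425542 = -121665290240000/9 - 2425542 = -121665312069878/9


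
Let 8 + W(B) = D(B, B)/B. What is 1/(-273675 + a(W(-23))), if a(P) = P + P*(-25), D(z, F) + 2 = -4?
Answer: -23/6290253 ≈ -3.6565e-6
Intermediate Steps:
D(z, F) = -6 (D(z, F) = -2 - 4 = -6)
W(B) = -8 - 6/B
a(P) = -24*P (a(P) = P - 25*P = -24*P)
1/(-273675 + a(W(-23))) = 1/(-273675 - 24*(-8 - 6/(-23))) = 1/(-273675 - 24*(-8 - 6*(-1/23))) = 1/(-273675 - 24*(-8 + 6/23)) = 1/(-273675 - 24*(-178/23)) = 1/(-273675 + 4272/23) = 1/(-6290253/23) = -23/6290253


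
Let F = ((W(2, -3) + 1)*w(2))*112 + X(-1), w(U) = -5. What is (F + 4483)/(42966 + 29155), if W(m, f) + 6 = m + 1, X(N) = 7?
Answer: 5610/72121 ≈ 0.077786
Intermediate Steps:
W(m, f) = -5 + m (W(m, f) = -6 + (m + 1) = -6 + (1 + m) = -5 + m)
F = 1127 (F = (((-5 + 2) + 1)*(-5))*112 + 7 = ((-3 + 1)*(-5))*112 + 7 = -2*(-5)*112 + 7 = 10*112 + 7 = 1120 + 7 = 1127)
(F + 4483)/(42966 + 29155) = (1127 + 4483)/(42966 + 29155) = 5610/72121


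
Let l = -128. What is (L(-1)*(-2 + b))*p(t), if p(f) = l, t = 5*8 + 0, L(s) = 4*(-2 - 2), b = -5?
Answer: -14336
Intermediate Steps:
L(s) = -16 (L(s) = 4*(-4) = -16)
t = 40 (t = 40 + 0 = 40)
p(f) = -128
(L(-1)*(-2 + b))*p(t) = -16*(-2 - 5)*(-128) = -16*(-7)*(-128) = 112*(-128) = -14336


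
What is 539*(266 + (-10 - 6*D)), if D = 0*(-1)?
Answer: 137984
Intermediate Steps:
D = 0
539*(266 + (-10 - 6*D)) = 539*(266 + (-10 - 6*0)) = 539*(266 + (-10 + 0)) = 539*(266 - 10) = 539*256 = 137984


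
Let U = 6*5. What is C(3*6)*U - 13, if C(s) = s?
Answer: 527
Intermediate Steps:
U = 30
C(3*6)*U - 13 = (3*6)*30 - 13 = 18*30 - 13 = 540 - 13 = 527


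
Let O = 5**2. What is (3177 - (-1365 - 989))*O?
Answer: 138275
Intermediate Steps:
O = 25
(3177 - (-1365 - 989))*O = (3177 - (-1365 - 989))*25 = (3177 - 1*(-2354))*25 = (3177 + 2354)*25 = 5531*25 = 138275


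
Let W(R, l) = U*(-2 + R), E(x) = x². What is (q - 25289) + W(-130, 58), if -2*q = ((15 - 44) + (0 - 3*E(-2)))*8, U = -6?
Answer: -24333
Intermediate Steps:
W(R, l) = 12 - 6*R (W(R, l) = -6*(-2 + R) = 12 - 6*R)
q = 164 (q = -((15 - 44) + (0 - 3*(-2)²))*8/2 = -(-29 + (0 - 3*4))*8/2 = -(-29 + (0 - 12))*8/2 = -(-29 - 12)*8/2 = -(-41)*8/2 = -½*(-328) = 164)
(q - 25289) + W(-130, 58) = (164 - 25289) + (12 - 6*(-130)) = -25125 + (12 + 780) = -25125 + 792 = -24333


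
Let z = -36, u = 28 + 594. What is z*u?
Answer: -22392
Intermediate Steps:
u = 622
z*u = -36*622 = -22392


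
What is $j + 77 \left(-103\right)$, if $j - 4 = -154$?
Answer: $-8081$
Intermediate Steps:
$j = -150$ ($j = 4 - 154 = -150$)
$j + 77 \left(-103\right) = -150 + 77 \left(-103\right) = -150 - 7931 = -8081$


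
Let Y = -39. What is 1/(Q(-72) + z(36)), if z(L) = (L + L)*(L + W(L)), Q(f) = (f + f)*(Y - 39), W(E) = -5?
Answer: 1/13464 ≈ 7.4272e-5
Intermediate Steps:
Q(f) = -156*f (Q(f) = (f + f)*(-39 - 39) = (2*f)*(-78) = -156*f)
z(L) = 2*L*(-5 + L) (z(L) = (L + L)*(L - 5) = (2*L)*(-5 + L) = 2*L*(-5 + L))
1/(Q(-72) + z(36)) = 1/(-156*(-72) + 2*36*(-5 + 36)) = 1/(11232 + 2*36*31) = 1/(11232 + 2232) = 1/13464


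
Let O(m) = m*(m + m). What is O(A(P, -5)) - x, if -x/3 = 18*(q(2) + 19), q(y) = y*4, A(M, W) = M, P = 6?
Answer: 1530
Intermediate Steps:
q(y) = 4*y
O(m) = 2*m**2 (O(m) = m*(2*m) = 2*m**2)
x = -1458 (x = -54*(4*2 + 19) = -54*(8 + 19) = -54*27 = -3*486 = -1458)
O(A(P, -5)) - x = 2*6**2 - 1*(-1458) = 2*36 + 1458 = 72 + 1458 = 1530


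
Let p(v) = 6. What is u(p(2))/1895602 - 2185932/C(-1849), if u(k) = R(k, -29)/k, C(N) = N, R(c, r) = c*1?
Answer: 4143657072913/3504968098 ≈ 1182.2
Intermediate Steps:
R(c, r) = c
u(k) = 1 (u(k) = k/k = 1)
u(p(2))/1895602 - 2185932/C(-1849) = 1/1895602 - 2185932/(-1849) = 1*(1/1895602) - 2185932*(-1/1849) = 1/1895602 + 2185932/1849 = 4143657072913/3504968098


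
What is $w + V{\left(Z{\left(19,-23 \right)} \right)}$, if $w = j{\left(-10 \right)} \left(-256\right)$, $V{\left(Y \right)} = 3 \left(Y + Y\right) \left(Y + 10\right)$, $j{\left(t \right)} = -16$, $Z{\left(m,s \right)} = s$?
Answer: $5890$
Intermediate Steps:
$V{\left(Y \right)} = 6 Y \left(10 + Y\right)$ ($V{\left(Y \right)} = 3 \cdot 2 Y \left(10 + Y\right) = 6 Y \left(10 + Y\right)$)
$w = 4096$ ($w = \left(-16\right) \left(-256\right) = 4096$)
$w + V{\left(Z{\left(19,-23 \right)} \right)} = 4096 + 6 \left(-23\right) \left(10 - 23\right) = 4096 + 6 \left(-23\right) \left(-13\right) = 4096 + 1794 = 5890$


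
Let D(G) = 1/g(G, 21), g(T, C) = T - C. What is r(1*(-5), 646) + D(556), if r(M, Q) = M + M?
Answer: -5349/535 ≈ -9.9981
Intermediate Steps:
r(M, Q) = 2*M
D(G) = 1/(-21 + G) (D(G) = 1/(G - 1*21) = 1/(G - 21) = 1/(-21 + G))
r(1*(-5), 646) + D(556) = 2*(1*(-5)) + 1/(-21 + 556) = 2*(-5) + 1/535 = -10 + 1/535 = -5349/535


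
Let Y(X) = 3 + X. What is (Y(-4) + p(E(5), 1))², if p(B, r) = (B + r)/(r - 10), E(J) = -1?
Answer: 1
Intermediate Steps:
p(B, r) = (B + r)/(-10 + r)
(Y(-4) + p(E(5), 1))² = ((3 - 4) + (-1 + 1)/(-10 + 1))² = (-1 + 0/(-9))² = (-1 - ⅑*0)² = (-1 + 0)² = (-1)² = 1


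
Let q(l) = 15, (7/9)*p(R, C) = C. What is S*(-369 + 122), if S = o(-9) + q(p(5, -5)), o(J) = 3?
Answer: -4446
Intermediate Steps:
p(R, C) = 9*C/7
S = 18 (S = 3 + 15 = 18)
S*(-369 + 122) = 18*(-369 + 122) = 18*(-247) = -4446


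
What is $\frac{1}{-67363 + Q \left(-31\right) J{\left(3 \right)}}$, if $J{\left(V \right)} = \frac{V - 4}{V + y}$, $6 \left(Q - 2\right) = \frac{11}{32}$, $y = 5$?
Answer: $- \frac{1536}{103457323} \approx -1.4847 \cdot 10^{-5}$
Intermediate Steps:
$Q = \frac{395}{192}$ ($Q = 2 + \frac{11 \cdot \frac{1}{32}}{6} = 2 + \frac{1}{6} \cdot \frac{11}{32} = 2 + \frac{11}{192} = \frac{395}{192} \approx 2.0573$)
$J{\left(V \right)} = \frac{-4 + V}{5 + V}$ ($J{\left(V \right)} = \frac{V - 4}{V + 5} = \frac{-4 + V}{5 + V}$)
$\frac{1}{-67363 + Q \left(-31\right) J{\left(3 \right)}} = \frac{1}{-67363 + \frac{395}{192} \left(-31\right) \frac{-4 + 3}{5 + 3}} = \frac{1}{-67363 - \frac{12245 \cdot \frac{1}{8} \left(-1\right)}{192}} = \frac{1}{-67363 - - \frac{12245}{1536}} = \frac{1}{-67363 + \frac{12245}{1536}} = \frac{1}{- \frac{103457323}{1536}} = - \frac{1536}{103457323}$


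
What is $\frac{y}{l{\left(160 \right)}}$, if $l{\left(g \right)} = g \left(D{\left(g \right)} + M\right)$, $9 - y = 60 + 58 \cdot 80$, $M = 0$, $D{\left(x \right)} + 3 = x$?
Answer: $- \frac{4691}{25120} \approx -0.18674$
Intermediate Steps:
$D{\left(x \right)} = -3 + x$
$y = -4691$ ($y = 9 - \left(60 + 58 \cdot 80\right) = 9 - \left(60 + 4640\right) = 9 - 4700 = -4691$)
$l{\left(g \right)} = g \left(-3 + g\right)$ ($l{\left(g \right)} = g \left(\left(-3 + g\right) + 0\right) = g \left(-3 + g\right)$)
$\frac{y}{l{\left(160 \right)}} = - \frac{4691}{160 \left(-3 + 160\right)} = - \frac{4691}{160 \cdot 157} = - \frac{4691}{25120}$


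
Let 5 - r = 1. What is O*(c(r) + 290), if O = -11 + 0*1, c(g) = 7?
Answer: -3267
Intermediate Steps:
r = 4 (r = 5 - 1*1 = 5 - 1 = 4)
O = -11 (O = -11 + 0 = -11)
O*(c(r) + 290) = -11*(7 + 290) = -11*297 = -3267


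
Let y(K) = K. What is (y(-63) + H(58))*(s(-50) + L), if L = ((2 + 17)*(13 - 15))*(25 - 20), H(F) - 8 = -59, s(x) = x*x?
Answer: -263340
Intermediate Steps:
s(x) = x**2
H(F) = -51 (H(F) = 8 - 59 = -51)
L = -190 (L = (19*(-2))*5 = -38*5 = -190)
(y(-63) + H(58))*(s(-50) + L) = (-63 - 51)*((-50)**2 - 190) = -114*(2500 - 190) = -114*2310 = -263340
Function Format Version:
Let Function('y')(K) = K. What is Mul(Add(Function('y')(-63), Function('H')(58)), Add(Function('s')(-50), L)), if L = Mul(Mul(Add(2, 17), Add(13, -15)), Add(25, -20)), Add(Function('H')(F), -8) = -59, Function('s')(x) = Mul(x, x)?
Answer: -263340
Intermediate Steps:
Function('s')(x) = Pow(x, 2)
Function('H')(F) = -51 (Function('H')(F) = Add(8, -59) = -51)
L = -190 (L = Mul(Mul(19, -2), 5) = Mul(-38, 5) = -190)
Mul(Add(Function('y')(-63), Function('H')(58)), Add(Function('s')(-50), L)) = Mul(Add(-63, -51), Add(Pow(-50, 2), -190)) = Mul(-114, Add(2500, -190)) = Mul(-114, 2310) = -263340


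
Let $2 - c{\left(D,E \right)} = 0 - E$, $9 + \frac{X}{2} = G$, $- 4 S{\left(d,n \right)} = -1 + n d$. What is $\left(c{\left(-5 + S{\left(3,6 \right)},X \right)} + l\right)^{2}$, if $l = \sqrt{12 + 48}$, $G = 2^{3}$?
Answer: $60$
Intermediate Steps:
$G = 8$
$S{\left(d,n \right)} = \frac{1}{4} - \frac{d n}{4}$ ($S{\left(d,n \right)} = - \frac{-1 + n d}{4} = - \frac{-1 + d n}{4} = \frac{1}{4} - \frac{d n}{4}$)
$X = -2$ ($X = -18 + 2 \cdot 8 = -18 + 16 = -2$)
$c{\left(D,E \right)} = 2 + E$ ($c{\left(D,E \right)} = 2 - \left(0 - E\right) = 2 - - E = 2 + E$)
$l = 2 \sqrt{15}$ ($l = \sqrt{60} = 2 \sqrt{15} \approx 7.746$)
$\left(c{\left(-5 + S{\left(3,6 \right)},X \right)} + l\right)^{2} = \left(\left(2 - 2\right) + 2 \sqrt{15}\right)^{2} = \left(0 + 2 \sqrt{15}\right)^{2} = \left(2 \sqrt{15}\right)^{2} = 60$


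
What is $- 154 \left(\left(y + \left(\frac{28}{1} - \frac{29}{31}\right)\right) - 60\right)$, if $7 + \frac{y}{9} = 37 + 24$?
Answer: $- \frac{2162930}{31} \approx -69772.0$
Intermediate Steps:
$y = 486$ ($y = -63 + 9 \left(37 + 24\right) = -63 + 9 \cdot 61 = -63 + 549 = 486$)
$- 154 \left(\left(y + \left(\frac{28}{1} - \frac{29}{31}\right)\right) - 60\right) = - 154 \left(\left(486 + \left(\frac{28}{1} - \frac{29}{31}\right)\right) - 60\right) = - 154 \left(\left(486 + \left(28 \cdot 1 - \frac{29}{31}\right)\right) - 60\right) = - 154 \left(\left(486 + \left(28 - \frac{29}{31}\right)\right) - 60\right) = - 154 \left(\left(486 + \frac{839}{31}\right) - 60\right) = - 154 \left(\frac{15905}{31} - 60\right) = \left(-154\right) \frac{14045}{31} = - \frac{2162930}{31}$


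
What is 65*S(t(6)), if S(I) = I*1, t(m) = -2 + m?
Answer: 260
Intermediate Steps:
S(I) = I
65*S(t(6)) = 65*(-2 + 6) = 65*4 = 260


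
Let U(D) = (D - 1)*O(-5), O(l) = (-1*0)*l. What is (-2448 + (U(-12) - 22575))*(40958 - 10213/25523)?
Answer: -26158063823883/25523 ≈ -1.0249e+9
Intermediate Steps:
O(l) = 0 (O(l) = 0*l = 0)
U(D) = 0 (U(D) = (D - 1)*0 = (-1 + D)*0 = 0)
(-2448 + (U(-12) - 22575))*(40958 - 10213/25523) = (-2448 + (0 - 22575))*(40958 - 10213/25523) = (-2448 - 22575)*(40958 - 10213*1/25523) = -25023*(40958 - 10213/25523) = -25023*1045360821/25523 = -26158063823883/25523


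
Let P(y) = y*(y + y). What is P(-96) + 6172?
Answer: 24604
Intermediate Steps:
P(y) = 2*y**2 (P(y) = y*(2*y) = 2*y**2)
P(-96) + 6172 = 2*(-96)**2 + 6172 = 2*9216 + 6172 = 18432 + 6172 = 24604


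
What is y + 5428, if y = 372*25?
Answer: 14728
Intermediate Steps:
y = 9300
y + 5428 = 9300 + 5428 = 14728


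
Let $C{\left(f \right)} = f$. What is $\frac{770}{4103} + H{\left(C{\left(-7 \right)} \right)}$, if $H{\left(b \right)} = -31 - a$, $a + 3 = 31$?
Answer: $- \frac{21937}{373} \approx -58.812$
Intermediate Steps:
$a = 28$ ($a = -3 + 31 = 28$)
$H{\left(b \right)} = -59$ ($H{\left(b \right)} = -31 - 28 = -59$)
$\frac{770}{4103} + H{\left(C{\left(-7 \right)} \right)} = \frac{770}{4103} - 59 = 770 \cdot \frac{1}{4103} - 59 = \frac{70}{373} - 59 = - \frac{21937}{373}$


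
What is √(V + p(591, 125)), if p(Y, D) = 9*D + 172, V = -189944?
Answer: I*√188647 ≈ 434.33*I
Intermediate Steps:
p(Y, D) = 172 + 9*D
√(V + p(591, 125)) = √(-189944 + (172 + 9*125)) = √(-189944 + (172 + 1125)) = √(-189944 + 1297) = √(-188647) = I*√188647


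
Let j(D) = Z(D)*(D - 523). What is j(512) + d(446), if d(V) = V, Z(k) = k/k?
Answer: 435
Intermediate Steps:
Z(k) = 1
j(D) = -523 + D (j(D) = 1*(D - 523) = 1*(-523 + D) = -523 + D)
j(512) + d(446) = (-523 + 512) + 446 = -11 + 446 = 435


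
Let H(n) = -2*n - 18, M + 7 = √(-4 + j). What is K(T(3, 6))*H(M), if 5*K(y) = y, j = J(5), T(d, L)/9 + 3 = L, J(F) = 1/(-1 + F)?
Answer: -108/5 - 27*I*√15/5 ≈ -21.6 - 20.914*I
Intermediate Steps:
T(d, L) = -27 + 9*L
j = ¼ (j = 1/(-1 + 5) = 1/4 = ¼ ≈ 0.25000)
M = -7 + I*√15/2 (M = -7 + √(-4 + ¼) = -7 + √(-15/4) = -7 + I*√15/2 ≈ -7.0 + 1.9365*I)
H(n) = -18 - 2*n
K(y) = y/5
K(T(3, 6))*H(M) = ((-27 + 9*6)/5)*(-18 - 2*(-7 + I*√15/2)) = ((-27 + 54)/5)*(-18 + (14 - I*√15)) = ((⅕)*27)*(-4 - I*√15) = 27*(-4 - I*√15)/5 = -108/5 - 27*I*√15/5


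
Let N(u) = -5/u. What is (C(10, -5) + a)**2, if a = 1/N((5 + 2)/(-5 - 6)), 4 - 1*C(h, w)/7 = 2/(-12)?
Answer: 93450889/108900 ≈ 858.13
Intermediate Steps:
C(h, w) = 175/6 (C(h, w) = 28 - 14/(-12) = 28 - 14*(-1)/12 = 28 - 7*(-1/6) = 28 + 7/6 = 175/6)
a = 7/55 (a = 1/(-5*(-5 - 6)/(5 + 2)) = 1/(-5/(7/(-11))) = 1/(-5/(7*(-1/11))) = 1/(-5/(-7/11)) = 1/(-5*(-11/7)) = 1/(55/7) = 7/55 ≈ 0.12727)
(C(10, -5) + a)**2 = (175/6 + 7/55)**2 = (9667/330)**2 = 93450889/108900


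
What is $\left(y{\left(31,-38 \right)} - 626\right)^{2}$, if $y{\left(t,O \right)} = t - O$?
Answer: $310249$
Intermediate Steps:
$\left(y{\left(31,-38 \right)} - 626\right)^{2} = \left(\left(31 - -38\right) - 626\right)^{2} = \left(\left(31 + 38\right) - 626\right)^{2} = \left(69 - 626\right)^{2} = \left(-557\right)^{2} = 310249$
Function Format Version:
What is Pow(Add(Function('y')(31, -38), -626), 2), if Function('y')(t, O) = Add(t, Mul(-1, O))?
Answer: 310249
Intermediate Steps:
Pow(Add(Function('y')(31, -38), -626), 2) = Pow(Add(Add(31, Mul(-1, -38)), -626), 2) = Pow(Add(Add(31, 38), -626), 2) = Pow(Add(69, -626), 2) = Pow(-557, 2) = 310249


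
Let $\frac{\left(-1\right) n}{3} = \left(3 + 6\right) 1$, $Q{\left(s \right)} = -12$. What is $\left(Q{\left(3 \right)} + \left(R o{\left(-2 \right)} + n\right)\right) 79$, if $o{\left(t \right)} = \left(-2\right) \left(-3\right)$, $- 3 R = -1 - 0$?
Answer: $-2923$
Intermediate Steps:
$R = \frac{1}{3}$ ($R = - \frac{-1 - 0}{3} = - \frac{-1 + 0}{3} = \left(- \frac{1}{3}\right) \left(-1\right) = \frac{1}{3} \approx 0.33333$)
$o{\left(t \right)} = 6$
$n = -27$ ($n = - 3 \left(3 + 6\right) 1 = - 3 \cdot 9 \cdot 1 = \left(-3\right) 9 = -27$)
$\left(Q{\left(3 \right)} + \left(R o{\left(-2 \right)} + n\right)\right) 79 = \left(-12 + \left(\frac{1}{3} \cdot 6 - 27\right)\right) 79 = \left(-12 + \left(2 - 27\right)\right) 79 = \left(-12 - 25\right) 79 = \left(-37\right) 79 = -2923$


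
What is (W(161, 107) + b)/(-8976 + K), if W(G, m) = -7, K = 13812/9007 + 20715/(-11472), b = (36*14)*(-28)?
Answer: 486297441392/309167661815 ≈ 1.5729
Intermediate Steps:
b = -14112 (b = 504*(-28) = -14112)
K = -9376247/34442768 (K = 13812*(1/9007) + 20715*(-1/11472) = 13812/9007 - 6905/3824 = -9376247/34442768 ≈ -0.27223)
(W(161, 107) + b)/(-8976 + K) = (-7 - 14112)/(-8976 - 9376247/34442768) = -14119/(-309167661815/34442768) = -14119*(-34442768/309167661815) = 486297441392/309167661815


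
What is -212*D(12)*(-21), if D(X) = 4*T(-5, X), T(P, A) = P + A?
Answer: 124656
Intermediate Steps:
T(P, A) = A + P
D(X) = -20 + 4*X (D(X) = 4*(X - 5) = 4*(-5 + X) = -20 + 4*X)
-212*D(12)*(-21) = -212*(-20 + 4*12)*(-21) = -212*(-20 + 48)*(-21) = -212*28*(-21) = -5936*(-21) = 124656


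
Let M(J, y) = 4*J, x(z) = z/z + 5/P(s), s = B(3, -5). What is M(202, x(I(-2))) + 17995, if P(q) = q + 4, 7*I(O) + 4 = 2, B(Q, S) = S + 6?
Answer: 18803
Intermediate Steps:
B(Q, S) = 6 + S
I(O) = -2/7 (I(O) = -4/7 + (⅐)*2 = -4/7 + 2/7 = -2/7)
s = 1 (s = 6 - 5 = 1)
P(q) = 4 + q
x(z) = 2 (x(z) = z/z + 5/(4 + 1) = 1 + 5/5 = 1 + 5*(⅕) = 1 + 1 = 2)
M(202, x(I(-2))) + 17995 = 4*202 + 17995 = 808 + 17995 = 18803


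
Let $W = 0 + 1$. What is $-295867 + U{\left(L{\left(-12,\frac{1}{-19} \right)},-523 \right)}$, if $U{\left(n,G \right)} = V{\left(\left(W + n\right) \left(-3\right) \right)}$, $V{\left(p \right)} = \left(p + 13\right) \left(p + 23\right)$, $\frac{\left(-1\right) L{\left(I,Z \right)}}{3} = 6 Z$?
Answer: $- \frac{106763651}{361} \approx -2.9574 \cdot 10^{5}$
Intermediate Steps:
$W = 1$
$L{\left(I,Z \right)} = - 18 Z$ ($L{\left(I,Z \right)} = - 3 \cdot 6 Z = - 18 Z$)
$V{\left(p \right)} = \left(13 + p\right) \left(23 + p\right)$
$U{\left(n,G \right)} = 191 + \left(-3 - 3 n\right)^{2} - 108 n$ ($U{\left(n,G \right)} = 299 + \left(\left(1 + n\right) \left(-3\right)\right)^{2} + 36 \left(1 + n\right) \left(-3\right) = 299 + \left(-3 - 3 n\right)^{2} + 36 \left(-3 - 3 n\right) = 299 + \left(-3 - 3 n\right)^{2} - \left(108 + 108 n\right) = 191 + \left(-3 - 3 n\right)^{2} - 108 n$)
$-295867 + U{\left(L{\left(-12,\frac{1}{-19} \right)},-523 \right)} = -295867 + \left(200 - 90 \left(- \frac{18}{-19}\right) + 9 \left(- \frac{18}{-19}\right)^{2}\right) = -295867 + \left(200 - 90 \left(\left(-18\right) \left(- \frac{1}{19}\right)\right) + 9 \left(\left(-18\right) \left(- \frac{1}{19}\right)\right)^{2}\right) = -295867 + \left(200 - \frac{1620}{19} + 9 \left(\frac{18}{19}\right)^{2}\right) = -295867 + \left(200 - \frac{1620}{19} + 9 \cdot \frac{324}{361}\right) = -295867 + \left(200 - \frac{1620}{19} + \frac{2916}{361}\right) = -295867 + \frac{44336}{361} = - \frac{106763651}{361}$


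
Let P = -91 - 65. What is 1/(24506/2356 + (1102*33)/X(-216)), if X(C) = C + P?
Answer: -589/51453 ≈ -0.011447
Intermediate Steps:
P = -156
X(C) = -156 + C (X(C) = C - 156 = -156 + C)
1/(24506/2356 + (1102*33)/X(-216)) = 1/(24506/2356 + (1102*33)/(-156 - 216)) = 1/(24506*(1/2356) + 36366/(-372)) = 1/(12253/1178 + 36366*(-1/372)) = 1/(12253/1178 - 6061/62) = 1/(-51453/589) = -589/51453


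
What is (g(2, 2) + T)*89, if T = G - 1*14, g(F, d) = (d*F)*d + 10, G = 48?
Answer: 4628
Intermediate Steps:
g(F, d) = 10 + F*d² (g(F, d) = (F*d)*d + 10 = F*d² + 10 = 10 + F*d²)
T = 34 (T = 48 - 1*14 = 48 - 14 = 34)
(g(2, 2) + T)*89 = ((10 + 2*2²) + 34)*89 = ((10 + 2*4) + 34)*89 = ((10 + 8) + 34)*89 = (18 + 34)*89 = 52*89 = 4628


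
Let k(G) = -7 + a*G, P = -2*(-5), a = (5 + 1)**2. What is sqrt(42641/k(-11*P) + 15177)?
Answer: sqrt(238672642906)/3967 ≈ 123.15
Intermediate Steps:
a = 36 (a = 6**2 = 36)
P = 10
k(G) = -7 + 36*G
sqrt(42641/k(-11*P) + 15177) = sqrt(42641/(-7 + 36*(-11*10)) + 15177) = sqrt(42641/(-7 + 36*(-110)) + 15177) = sqrt(42641/(-7 - 3960) + 15177) = sqrt(42641/(-3967) + 15177) = sqrt(42641*(-1/3967) + 15177) = sqrt(-42641/3967 + 15177) = sqrt(60164518/3967) = sqrt(238672642906)/3967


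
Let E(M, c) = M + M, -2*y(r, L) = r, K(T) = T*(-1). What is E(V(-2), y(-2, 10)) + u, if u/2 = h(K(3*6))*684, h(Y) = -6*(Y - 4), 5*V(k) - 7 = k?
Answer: 180578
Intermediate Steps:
V(k) = 7/5 + k/5
K(T) = -T
y(r, L) = -r/2
E(M, c) = 2*M
h(Y) = 24 - 6*Y (h(Y) = -6*(-4 + Y) = 24 - 6*Y)
u = 180576 (u = 2*((24 - (-6)*3*6)*684) = 2*((24 - (-6)*18)*684) = 2*((24 - 6*(-18))*684) = 2*((24 + 108)*684) = 2*(132*684) = 2*90288 = 180576)
E(V(-2), y(-2, 10)) + u = 2*(7/5 + (⅕)*(-2)) + 180576 = 2*(7/5 - ⅖) + 180576 = 2*1 + 180576 = 2 + 180576 = 180578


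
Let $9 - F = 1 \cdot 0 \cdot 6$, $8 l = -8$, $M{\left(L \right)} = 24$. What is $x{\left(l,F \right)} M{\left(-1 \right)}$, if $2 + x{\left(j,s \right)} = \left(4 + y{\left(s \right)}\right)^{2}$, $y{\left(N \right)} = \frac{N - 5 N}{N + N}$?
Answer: $48$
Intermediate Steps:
$l = -1$ ($l = \frac{1}{8} \left(-8\right) = -1$)
$y{\left(N \right)} = -2$ ($y{\left(N \right)} = \frac{\left(-4\right) N}{2 N} = - 4 N \frac{1}{2 N} = -2$)
$F = 9$ ($F = 9 - 1 \cdot 0 \cdot 6 = 9 - 0 \cdot 6 = 9 - 0 = 9 + 0 = 9$)
$x{\left(j,s \right)} = 2$ ($x{\left(j,s \right)} = -2 + \left(4 - 2\right)^{2} = -2 + 2^{2} = -2 + 4 = 2$)
$x{\left(l,F \right)} M{\left(-1 \right)} = 2 \cdot 24 = 48$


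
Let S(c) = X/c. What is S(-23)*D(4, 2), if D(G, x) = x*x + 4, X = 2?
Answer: -16/23 ≈ -0.69565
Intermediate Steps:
S(c) = 2/c
D(G, x) = 4 + x² (D(G, x) = x² + 4 = 4 + x²)
S(-23)*D(4, 2) = (2/(-23))*(4 + 2²) = (2*(-1/23))*(4 + 4) = -2/23*8 = -16/23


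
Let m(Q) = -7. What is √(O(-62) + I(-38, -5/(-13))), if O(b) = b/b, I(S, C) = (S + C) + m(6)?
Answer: 9*I*√91/13 ≈ 6.6042*I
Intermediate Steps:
I(S, C) = -7 + C + S (I(S, C) = (S + C) - 7 = (C + S) - 7 = -7 + C + S)
O(b) = 1
√(O(-62) + I(-38, -5/(-13))) = √(1 + (-7 - 5/(-13) - 38)) = √(1 + (-7 - 5*(-1/13) - 38)) = √(1 + (-7 + 5/13 - 38)) = √(1 - 580/13) = √(-567/13) = 9*I*√91/13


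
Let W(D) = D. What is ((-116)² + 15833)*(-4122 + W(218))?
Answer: -114344256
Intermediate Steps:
((-116)² + 15833)*(-4122 + W(218)) = ((-116)² + 15833)*(-4122 + 218) = (13456 + 15833)*(-3904) = 29289*(-3904) = -114344256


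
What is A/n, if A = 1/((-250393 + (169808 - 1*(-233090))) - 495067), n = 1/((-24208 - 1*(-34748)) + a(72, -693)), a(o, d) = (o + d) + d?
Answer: -4613/171281 ≈ -0.026932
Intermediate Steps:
a(o, d) = o + 2*d (a(o, d) = (d + o) + d = o + 2*d)
n = 1/9226 (n = 1/((-24208 - 1*(-34748)) + (72 + 2*(-693))) = 1/((-24208 + 34748) + (72 - 1386)) = 1/(10540 - 1314) = 1/9226 ≈ 0.00010839)
A = -1/342562 (A = 1/((-250393 + (169808 + 233090)) - 495067) = 1/((-250393 + 402898) - 495067) = 1/(152505 - 495067) = 1/(-342562) = -1/342562 ≈ -2.9192e-6)
A/n = -1/(342562*1/9226) = -1/342562*9226 = -4613/171281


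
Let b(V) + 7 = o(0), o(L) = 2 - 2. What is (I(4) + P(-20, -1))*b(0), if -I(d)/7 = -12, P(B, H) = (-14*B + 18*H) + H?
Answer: -2415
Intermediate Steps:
o(L) = 0
P(B, H) = -14*B + 19*H
b(V) = -7 (b(V) = -7 + 0 = -7)
I(d) = 84 (I(d) = -7*(-12) = 84)
(I(4) + P(-20, -1))*b(0) = (84 + (-14*(-20) + 19*(-1)))*(-7) = (84 + (280 - 19))*(-7) = (84 + 261)*(-7) = 345*(-7) = -2415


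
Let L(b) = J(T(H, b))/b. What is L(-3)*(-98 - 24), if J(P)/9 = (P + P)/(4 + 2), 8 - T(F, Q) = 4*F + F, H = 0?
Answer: 976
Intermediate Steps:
T(F, Q) = 8 - 5*F (T(F, Q) = 8 - (4*F + F) = 8 - 5*F)
J(P) = 3*P (J(P) = 9*((P + P)/(4 + 2)) = 9*((2*P)/6) = 9*((2*P)*(⅙)) = 9*(P/3) = 3*P)
L(b) = 24/b (L(b) = (3*(8 - 5*0))/b = (3*(8 + 0))/b = (3*8)/b = 24/b)
L(-3)*(-98 - 24) = (24/(-3))*(-98 - 24) = (24*(-⅓))*(-122) = -8*(-122) = 976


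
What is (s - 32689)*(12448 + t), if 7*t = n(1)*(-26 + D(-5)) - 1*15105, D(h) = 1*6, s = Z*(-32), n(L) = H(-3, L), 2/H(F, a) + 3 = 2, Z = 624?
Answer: -3795042647/7 ≈ -5.4215e+8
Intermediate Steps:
H(F, a) = -2 (H(F, a) = 2/(-3 + 2) = 2/(-1) = 2*(-1) = -2)
n(L) = -2
s = -19968 (s = 624*(-32) = -19968)
D(h) = 6
t = -15065/7 (t = (-2*(-26 + 6) - 1*15105)/7 = (-2*(-20) - 15105)/7 = (40 - 15105)/7 = (1/7)*(-15065) = -15065/7 ≈ -2152.1)
(s - 32689)*(12448 + t) = (-19968 - 32689)*(12448 - 15065/7) = -52657*72071/7 = -3795042647/7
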